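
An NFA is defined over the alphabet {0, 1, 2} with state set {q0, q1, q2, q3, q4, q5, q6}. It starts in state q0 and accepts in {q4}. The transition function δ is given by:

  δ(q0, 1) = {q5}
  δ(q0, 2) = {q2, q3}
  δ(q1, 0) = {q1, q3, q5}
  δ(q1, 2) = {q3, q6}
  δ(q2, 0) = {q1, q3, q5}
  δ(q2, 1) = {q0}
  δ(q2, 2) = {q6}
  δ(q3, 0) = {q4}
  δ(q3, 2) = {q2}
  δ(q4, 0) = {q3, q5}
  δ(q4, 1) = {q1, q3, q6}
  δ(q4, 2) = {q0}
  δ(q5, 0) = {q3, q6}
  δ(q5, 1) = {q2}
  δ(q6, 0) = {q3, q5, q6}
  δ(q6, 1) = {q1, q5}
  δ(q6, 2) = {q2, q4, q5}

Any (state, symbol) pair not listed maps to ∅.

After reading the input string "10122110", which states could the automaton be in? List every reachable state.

{q1, q3, q5, q6}

Start in {q0}.
Read '1': {q0} → {q5}.
Read '0': {q5} → {q3, q6}.
Read '1': {q3, q6} → {q1, q5}.
Read '2': {q1, q5} → {q3, q6}.
Read '2': {q3, q6} → {q2, q4, q5}.
Read '1': {q2, q4, q5} → {q0, q1, q2, q3, q6}.
Read '1': {q0, q1, q2, q3, q6} → {q0, q1, q5}.
Read '0': {q0, q1, q5} → {q1, q3, q5, q6}.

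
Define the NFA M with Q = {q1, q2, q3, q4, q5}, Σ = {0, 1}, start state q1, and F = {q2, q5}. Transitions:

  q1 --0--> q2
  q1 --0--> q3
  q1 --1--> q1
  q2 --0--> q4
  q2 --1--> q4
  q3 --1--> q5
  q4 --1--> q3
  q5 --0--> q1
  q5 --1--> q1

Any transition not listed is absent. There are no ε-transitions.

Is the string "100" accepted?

No

Start in {q1}.
Read '1': q1→{q1}; now {q1}.
Read '0': q1→{q2, q3}; now {q2, q3}.
Read '0': q2→{q4}, q3→∅; now {q4}.
The final set {q4} contains no accepting state.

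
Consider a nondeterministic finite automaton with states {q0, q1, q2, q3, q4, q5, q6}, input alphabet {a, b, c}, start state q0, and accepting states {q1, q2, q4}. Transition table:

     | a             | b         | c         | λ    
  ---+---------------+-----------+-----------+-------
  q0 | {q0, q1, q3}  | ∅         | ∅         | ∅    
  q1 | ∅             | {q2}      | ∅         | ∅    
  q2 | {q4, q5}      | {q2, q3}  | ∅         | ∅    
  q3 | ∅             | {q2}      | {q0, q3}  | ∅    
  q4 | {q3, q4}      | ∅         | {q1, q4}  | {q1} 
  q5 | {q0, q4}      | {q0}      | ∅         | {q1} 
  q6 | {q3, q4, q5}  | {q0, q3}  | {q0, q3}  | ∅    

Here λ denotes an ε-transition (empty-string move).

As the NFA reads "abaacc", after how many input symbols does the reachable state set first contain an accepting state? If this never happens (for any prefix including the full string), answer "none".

Start in {q0}.
Read 'a': q0→{q0, q1, q3}; now {q0, q1, q3}.
None of the earlier sets intersect F, but {q0, q1, q3} does.

1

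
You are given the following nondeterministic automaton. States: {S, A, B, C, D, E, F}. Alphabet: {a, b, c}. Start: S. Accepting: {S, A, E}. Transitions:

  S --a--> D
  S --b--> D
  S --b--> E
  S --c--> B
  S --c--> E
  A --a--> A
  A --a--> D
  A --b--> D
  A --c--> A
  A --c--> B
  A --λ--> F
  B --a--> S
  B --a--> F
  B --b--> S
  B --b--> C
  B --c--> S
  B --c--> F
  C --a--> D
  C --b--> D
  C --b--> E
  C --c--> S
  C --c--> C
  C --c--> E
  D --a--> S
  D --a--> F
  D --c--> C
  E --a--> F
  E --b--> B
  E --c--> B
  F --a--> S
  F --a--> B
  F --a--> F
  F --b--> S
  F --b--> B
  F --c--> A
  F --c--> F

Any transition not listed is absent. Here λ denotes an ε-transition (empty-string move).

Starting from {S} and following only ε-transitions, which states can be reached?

{S}

Begin with {S}.
No ε-moves leave this set, so the closure equals the set itself.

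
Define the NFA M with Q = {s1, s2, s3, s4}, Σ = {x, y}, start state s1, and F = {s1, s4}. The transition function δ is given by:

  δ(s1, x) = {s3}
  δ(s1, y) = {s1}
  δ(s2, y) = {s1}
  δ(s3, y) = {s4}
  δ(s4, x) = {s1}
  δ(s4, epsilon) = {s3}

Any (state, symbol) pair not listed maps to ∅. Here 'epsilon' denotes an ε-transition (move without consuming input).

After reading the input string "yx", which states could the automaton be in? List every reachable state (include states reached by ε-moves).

{s3}

Start in {s1}.
Read 'y': {s1} → {s1}.
Read 'x': {s1} → {s3}.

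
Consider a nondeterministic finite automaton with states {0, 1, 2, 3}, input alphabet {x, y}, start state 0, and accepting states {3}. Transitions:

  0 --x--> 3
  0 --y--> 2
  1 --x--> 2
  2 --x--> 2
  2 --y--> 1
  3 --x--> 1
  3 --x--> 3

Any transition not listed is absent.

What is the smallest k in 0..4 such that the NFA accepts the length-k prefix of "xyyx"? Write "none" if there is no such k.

Start in {0}.
Read 'x': {0} → {3}.
None of the earlier sets intersect F, but {3} does.

1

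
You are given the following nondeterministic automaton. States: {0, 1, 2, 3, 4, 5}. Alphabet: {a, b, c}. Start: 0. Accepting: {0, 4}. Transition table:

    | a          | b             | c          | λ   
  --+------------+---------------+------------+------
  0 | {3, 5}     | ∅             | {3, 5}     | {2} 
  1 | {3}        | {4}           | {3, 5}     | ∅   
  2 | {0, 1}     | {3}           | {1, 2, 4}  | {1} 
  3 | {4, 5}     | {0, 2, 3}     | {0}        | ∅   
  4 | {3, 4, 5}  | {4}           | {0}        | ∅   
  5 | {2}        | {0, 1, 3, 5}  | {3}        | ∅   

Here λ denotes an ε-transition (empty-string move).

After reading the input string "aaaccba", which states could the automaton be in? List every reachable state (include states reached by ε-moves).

Start: ε-closure({0}) = {0, 1, 2}.
Read 'a': {0, 1, 2} → {0, 1, 2, 3, 5}.
Read 'a': {0, 1, 2, 3, 5} → {0, 1, 2, 3, 4, 5}.
Read 'a': {0, 1, 2, 3, 4, 5} → {0, 1, 2, 3, 4, 5}.
Read 'c': {0, 1, 2, 3, 4, 5} → {0, 1, 2, 3, 4, 5}.
Read 'c': {0, 1, 2, 3, 4, 5} → {0, 1, 2, 3, 4, 5}.
Read 'b': {0, 1, 2, 3, 4, 5} → {0, 1, 2, 3, 4, 5}.
Read 'a': {0, 1, 2, 3, 4, 5} → {0, 1, 2, 3, 4, 5}.

{0, 1, 2, 3, 4, 5}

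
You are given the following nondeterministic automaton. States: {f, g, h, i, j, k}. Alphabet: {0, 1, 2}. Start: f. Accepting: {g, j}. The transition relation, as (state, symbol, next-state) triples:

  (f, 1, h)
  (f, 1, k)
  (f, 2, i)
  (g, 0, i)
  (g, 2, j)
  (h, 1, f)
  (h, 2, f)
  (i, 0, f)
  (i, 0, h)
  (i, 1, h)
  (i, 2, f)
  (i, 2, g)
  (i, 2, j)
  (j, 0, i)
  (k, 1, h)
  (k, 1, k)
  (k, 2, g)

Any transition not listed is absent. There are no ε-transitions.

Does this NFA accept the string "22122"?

Yes

Start in {f}.
Read '2': f→{i}; now {i}.
Read '2': i→{f, g, j}; now {f, g, j}.
Read '1': f→{h, k}, g→∅, j→∅; now {h, k}.
Read '2': h→{f}, k→{g}; now {f, g}.
Read '2': f→{i}, g→{j}; now {i, j}.
The final set {i, j} contains the accepting state j.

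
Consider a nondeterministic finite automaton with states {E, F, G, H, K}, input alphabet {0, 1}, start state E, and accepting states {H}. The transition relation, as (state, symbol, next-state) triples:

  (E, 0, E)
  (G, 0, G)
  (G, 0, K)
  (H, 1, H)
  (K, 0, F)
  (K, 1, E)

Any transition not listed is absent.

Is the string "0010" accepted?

Start in {E}.
Read '0': E→{E}; now {E}.
Read '0': E→{E}; now {E}.
Read '1': E→∅; now ∅.
The set is empty and remains empty for the remaining 1 symbol.
The final set ∅ contains no accepting state.

No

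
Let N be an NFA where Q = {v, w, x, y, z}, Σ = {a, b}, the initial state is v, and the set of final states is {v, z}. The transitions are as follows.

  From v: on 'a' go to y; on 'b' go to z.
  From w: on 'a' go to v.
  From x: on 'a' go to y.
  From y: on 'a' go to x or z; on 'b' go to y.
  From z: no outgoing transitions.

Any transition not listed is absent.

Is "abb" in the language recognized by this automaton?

No

Start in {v}.
Read 'a': v→{y}; now {y}.
Read 'b': y→{y}; now {y}.
Read 'b': y→{y}; now {y}.
The final set {y} contains no accepting state.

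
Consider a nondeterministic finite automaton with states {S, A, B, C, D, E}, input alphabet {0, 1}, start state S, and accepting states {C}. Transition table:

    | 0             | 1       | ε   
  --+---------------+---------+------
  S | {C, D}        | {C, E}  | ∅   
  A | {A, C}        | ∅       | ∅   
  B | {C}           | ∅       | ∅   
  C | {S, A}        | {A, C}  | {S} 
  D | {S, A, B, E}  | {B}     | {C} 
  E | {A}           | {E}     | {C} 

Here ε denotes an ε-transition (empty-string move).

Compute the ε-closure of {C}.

Begin with {C}.
ε-move C → S; add S.

{S, C}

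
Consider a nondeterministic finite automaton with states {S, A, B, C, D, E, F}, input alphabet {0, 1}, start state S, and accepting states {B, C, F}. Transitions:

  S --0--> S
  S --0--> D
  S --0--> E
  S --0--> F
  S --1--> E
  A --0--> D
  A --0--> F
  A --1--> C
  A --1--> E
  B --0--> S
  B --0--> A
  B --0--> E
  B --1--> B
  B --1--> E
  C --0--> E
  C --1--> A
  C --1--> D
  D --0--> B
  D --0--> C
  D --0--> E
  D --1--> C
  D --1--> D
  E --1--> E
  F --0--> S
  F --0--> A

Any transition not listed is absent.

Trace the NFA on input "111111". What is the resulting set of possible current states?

Start in {S}.
Read '1': {S} → {E}.
Read '1': {E} → {E}.
Read '1': {E} → {E}.
Read '1': {E} → {E}.
Read '1': {E} → {E}.
Read '1': {E} → {E}.

{E}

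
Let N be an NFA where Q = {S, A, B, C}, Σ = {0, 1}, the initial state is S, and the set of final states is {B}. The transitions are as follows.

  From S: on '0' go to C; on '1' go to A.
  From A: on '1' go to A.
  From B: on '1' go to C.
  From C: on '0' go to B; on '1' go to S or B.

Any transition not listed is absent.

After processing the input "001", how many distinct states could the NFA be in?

Start in {S}.
Read '0': S→{C}; now {C}.
Read '0': C→{B}; now {B}.
Read '1': B→{C}; now {C}.
That set has 1 state.

1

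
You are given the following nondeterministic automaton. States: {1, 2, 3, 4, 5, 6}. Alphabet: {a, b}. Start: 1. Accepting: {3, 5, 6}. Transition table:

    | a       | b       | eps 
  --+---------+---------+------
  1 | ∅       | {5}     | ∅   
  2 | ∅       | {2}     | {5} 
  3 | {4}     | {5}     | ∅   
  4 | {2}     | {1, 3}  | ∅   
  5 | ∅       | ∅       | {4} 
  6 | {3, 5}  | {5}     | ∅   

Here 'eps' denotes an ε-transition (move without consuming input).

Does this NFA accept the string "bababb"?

Yes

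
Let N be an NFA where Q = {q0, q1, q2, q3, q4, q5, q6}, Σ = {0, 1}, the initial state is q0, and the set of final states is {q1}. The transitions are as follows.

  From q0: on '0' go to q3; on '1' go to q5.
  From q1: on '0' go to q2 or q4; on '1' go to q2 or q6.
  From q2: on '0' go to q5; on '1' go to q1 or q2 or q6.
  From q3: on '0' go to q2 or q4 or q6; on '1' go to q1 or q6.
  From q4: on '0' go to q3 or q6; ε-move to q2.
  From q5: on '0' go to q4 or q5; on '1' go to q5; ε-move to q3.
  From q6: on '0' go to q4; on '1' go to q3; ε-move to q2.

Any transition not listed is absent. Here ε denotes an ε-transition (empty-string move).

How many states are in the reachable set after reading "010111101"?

5

Start in {q0}.
Read '0': q0→{q3}; now {q3}.
Read '1': q3→{q1, q6}; union {q1, q6}; ε-closure = {q1, q2, q6}.
Read '0': q1→{q2, q4}, q2→{q5}, q6→{q4}; union {q2, q4, q5}; ε-closure = {q2, q3, q4, q5}.
Read '1': q2→{q1, q2, q6}, q3→{q1, q6}, q4→∅, q5→{q5}; union {q1, q2, q5, q6}; ε-closure = {q1, q2, q3, q5, q6}.
Read '1': q1→{q2, q6}, q2→{q1, q2, q6}, q3→{q1, q6}, q5→{q5}, q6→{q3}; now {q1, q2, q3, q5, q6}.
Read '1': q1→{q2, q6}, q2→{q1, q2, q6}, q3→{q1, q6}, q5→{q5}, q6→{q3}; now {q1, q2, q3, q5, q6}.
Read '1': q1→{q2, q6}, q2→{q1, q2, q6}, q3→{q1, q6}, q5→{q5}, q6→{q3}; now {q1, q2, q3, q5, q6}.
Read '0': q1→{q2, q4}, q2→{q5}, q3→{q2, q4, q6}, q5→{q4, q5}, q6→{q4}; union {q2, q4, q5, q6}; ε-closure = {q2, q3, q4, q5, q6}.
Read '1': q2→{q1, q2, q6}, q3→{q1, q6}, q4→∅, q5→{q5}, q6→{q3}; now {q1, q2, q3, q5, q6}.
That set has 5 states.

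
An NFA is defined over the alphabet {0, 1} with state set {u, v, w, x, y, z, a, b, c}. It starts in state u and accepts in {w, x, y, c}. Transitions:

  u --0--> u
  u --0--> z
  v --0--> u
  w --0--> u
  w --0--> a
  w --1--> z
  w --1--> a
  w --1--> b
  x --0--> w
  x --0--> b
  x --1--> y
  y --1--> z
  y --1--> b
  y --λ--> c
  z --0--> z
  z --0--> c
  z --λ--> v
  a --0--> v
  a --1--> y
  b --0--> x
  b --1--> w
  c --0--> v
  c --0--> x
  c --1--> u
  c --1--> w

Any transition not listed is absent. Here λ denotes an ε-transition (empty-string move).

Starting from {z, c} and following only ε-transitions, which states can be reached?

{v, z, c}

Begin with {z, c}.
ε-move z → v; add v.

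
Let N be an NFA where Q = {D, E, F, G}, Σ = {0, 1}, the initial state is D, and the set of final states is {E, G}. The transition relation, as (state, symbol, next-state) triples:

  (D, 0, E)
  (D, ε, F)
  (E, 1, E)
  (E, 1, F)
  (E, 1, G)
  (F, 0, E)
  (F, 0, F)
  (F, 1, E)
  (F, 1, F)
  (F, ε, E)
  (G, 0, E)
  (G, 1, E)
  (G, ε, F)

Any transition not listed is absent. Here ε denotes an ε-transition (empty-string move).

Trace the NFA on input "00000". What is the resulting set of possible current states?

{E, F}

Start: ε-closure({D}) = {D, E, F}.
Read '0': D→{E}, E→∅, F→{E, F}; now {E, F}.
Read '0': E→∅, F→{E, F}; now {E, F}.
Read '0': E→∅, F→{E, F}; now {E, F}.
Read '0': E→∅, F→{E, F}; now {E, F}.
Read '0': E→∅, F→{E, F}; now {E, F}.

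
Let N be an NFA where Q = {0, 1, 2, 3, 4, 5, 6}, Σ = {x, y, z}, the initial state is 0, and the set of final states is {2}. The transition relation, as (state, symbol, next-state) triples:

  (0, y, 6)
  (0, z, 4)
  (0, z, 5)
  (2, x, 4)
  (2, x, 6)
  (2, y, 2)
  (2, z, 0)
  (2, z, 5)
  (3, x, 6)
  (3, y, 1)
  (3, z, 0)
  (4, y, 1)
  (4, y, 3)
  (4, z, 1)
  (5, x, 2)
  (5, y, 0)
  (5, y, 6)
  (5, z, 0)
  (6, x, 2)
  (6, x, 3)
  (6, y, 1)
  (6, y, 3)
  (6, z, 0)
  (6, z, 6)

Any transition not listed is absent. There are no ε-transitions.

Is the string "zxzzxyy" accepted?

Yes

Start in {0}.
Read 'z': {0} → {4, 5}.
Read 'x': {4, 5} → {2}.
Read 'z': {2} → {0, 5}.
Read 'z': {0, 5} → {0, 4, 5}.
Read 'x': {0, 4, 5} → {2}.
Read 'y': {2} → {2}.
Read 'y': {2} → {2}.
The final set {2} contains the accepting state 2.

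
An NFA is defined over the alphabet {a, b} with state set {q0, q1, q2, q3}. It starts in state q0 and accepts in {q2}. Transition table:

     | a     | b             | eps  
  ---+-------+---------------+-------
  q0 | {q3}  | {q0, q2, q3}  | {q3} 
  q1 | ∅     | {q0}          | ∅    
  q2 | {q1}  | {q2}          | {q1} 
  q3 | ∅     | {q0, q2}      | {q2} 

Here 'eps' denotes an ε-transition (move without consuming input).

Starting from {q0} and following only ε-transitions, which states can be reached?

{q0, q1, q2, q3}

Begin with {q0}.
ε-move q0 → q3; add q3.
ε-move q3 → q2; add q2.
ε-move q2 → q1; add q1.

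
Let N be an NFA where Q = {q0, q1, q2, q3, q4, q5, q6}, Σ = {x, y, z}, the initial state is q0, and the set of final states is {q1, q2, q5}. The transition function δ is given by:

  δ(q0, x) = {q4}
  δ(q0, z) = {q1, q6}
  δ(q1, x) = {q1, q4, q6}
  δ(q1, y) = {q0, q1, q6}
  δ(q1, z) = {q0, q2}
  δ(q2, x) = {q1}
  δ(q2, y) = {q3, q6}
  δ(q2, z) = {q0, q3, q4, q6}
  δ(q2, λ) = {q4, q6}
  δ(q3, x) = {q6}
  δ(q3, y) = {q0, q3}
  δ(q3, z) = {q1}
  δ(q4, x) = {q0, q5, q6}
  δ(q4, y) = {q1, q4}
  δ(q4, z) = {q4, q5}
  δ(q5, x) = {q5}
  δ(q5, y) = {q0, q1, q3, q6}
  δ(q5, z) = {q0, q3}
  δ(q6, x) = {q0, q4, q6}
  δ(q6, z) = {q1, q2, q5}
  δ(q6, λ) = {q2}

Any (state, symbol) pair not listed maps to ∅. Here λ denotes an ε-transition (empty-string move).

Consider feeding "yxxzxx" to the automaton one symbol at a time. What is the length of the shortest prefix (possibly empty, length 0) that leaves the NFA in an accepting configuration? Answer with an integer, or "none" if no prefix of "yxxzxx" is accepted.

none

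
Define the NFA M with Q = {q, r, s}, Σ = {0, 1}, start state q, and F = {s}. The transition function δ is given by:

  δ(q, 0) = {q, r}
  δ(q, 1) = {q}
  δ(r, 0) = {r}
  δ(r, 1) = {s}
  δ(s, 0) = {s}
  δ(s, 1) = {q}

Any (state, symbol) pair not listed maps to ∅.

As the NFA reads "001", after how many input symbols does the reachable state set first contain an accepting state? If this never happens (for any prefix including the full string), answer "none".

Start in {q}.
Read '0': q→{q, r}; now {q, r}.
Read '0': q→{q, r}, r→{r}; now {q, r}.
Read '1': q→{q}, r→{s}; now {q, s}.
None of the earlier sets intersect F, but {q, s} does.

3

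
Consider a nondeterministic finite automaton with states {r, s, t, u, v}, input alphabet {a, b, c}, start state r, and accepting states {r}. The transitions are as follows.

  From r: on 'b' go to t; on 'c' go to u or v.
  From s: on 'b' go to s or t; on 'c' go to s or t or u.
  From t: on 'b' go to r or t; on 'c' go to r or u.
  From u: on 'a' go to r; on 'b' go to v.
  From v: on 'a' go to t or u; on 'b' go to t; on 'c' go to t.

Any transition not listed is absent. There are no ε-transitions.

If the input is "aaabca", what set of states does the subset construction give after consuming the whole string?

Start in {r}.
Read 'a': r→∅; now ∅.
The set is empty and remains empty for the remaining 5 symbols.

∅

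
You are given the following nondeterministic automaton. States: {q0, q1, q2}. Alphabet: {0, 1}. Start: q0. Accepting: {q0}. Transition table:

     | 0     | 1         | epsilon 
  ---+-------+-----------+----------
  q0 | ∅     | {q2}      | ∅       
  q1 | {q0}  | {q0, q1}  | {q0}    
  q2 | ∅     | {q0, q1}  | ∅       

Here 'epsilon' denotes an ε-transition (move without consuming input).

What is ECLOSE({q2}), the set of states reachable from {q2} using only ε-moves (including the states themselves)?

Begin with {q2}.
No ε-moves leave this set, so the closure equals the set itself.

{q2}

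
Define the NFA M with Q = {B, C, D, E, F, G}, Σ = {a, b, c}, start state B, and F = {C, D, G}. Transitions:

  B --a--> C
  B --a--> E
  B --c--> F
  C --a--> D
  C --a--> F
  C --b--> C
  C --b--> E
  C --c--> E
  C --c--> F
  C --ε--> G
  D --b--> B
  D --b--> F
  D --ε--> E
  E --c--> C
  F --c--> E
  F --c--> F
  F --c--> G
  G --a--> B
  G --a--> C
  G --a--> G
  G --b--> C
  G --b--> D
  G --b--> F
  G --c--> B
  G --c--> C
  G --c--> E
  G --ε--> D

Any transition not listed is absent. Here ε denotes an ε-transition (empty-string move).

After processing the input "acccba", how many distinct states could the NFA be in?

Start in {B}.
Read 'a': {B} → {C, D, E, G}.
Read 'c': {C, D, E, G} → {B, C, D, E, F, G}.
Read 'c': {B, C, D, E, F, G} → {B, C, D, E, F, G}.
Read 'c': {B, C, D, E, F, G} → {B, C, D, E, F, G}.
Read 'b': {B, C, D, E, F, G} → {B, C, D, E, F, G}.
Read 'a': {B, C, D, E, F, G} → {B, C, D, E, F, G}.
That set has 6 states.

6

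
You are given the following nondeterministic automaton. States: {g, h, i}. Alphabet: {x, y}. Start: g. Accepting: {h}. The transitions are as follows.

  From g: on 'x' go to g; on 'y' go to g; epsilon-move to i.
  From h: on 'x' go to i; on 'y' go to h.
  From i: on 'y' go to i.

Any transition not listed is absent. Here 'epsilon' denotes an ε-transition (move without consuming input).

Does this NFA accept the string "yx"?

No

Start: ε-closure({g}) = {g, i}.
Read 'y': {g, i} → {g, i}.
Read 'x': {g, i} → {g, i}.
The final set {g, i} contains no accepting state.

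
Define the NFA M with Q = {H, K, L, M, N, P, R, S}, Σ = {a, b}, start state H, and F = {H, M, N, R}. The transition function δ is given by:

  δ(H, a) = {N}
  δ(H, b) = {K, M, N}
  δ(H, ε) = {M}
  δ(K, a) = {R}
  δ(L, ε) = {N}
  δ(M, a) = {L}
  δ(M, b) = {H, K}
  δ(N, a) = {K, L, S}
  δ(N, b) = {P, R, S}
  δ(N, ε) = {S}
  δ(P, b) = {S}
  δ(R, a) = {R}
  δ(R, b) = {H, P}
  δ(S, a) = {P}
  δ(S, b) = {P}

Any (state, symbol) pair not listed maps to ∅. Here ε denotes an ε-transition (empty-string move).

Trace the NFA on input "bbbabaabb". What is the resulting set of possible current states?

Start: ε-closure({H}) = {H, M}.
Read 'b': {H, M} → {H, K, M, N, S}.
Read 'b': {H, K, M, N, S} → {H, K, M, N, P, R, S}.
Read 'b': {H, K, M, N, P, R, S} → {H, K, M, N, P, R, S}.
Read 'a': {H, K, M, N, P, R, S} → {K, L, N, P, R, S}.
Read 'b': {K, L, N, P, R, S} → {H, M, P, R, S}.
Read 'a': {H, M, P, R, S} → {L, N, P, R, S}.
Read 'a': {L, N, P, R, S} → {K, L, N, P, R, S}.
Read 'b': {K, L, N, P, R, S} → {H, M, P, R, S}.
Read 'b': {H, M, P, R, S} → {H, K, M, N, P, S}.

{H, K, M, N, P, S}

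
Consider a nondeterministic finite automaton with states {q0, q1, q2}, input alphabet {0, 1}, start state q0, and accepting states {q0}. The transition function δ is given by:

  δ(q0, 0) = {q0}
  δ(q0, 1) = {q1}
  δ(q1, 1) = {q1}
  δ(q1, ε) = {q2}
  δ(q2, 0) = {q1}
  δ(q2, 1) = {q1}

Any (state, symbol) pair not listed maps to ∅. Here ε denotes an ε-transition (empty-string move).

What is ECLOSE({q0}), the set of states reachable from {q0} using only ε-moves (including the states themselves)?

{q0}

Begin with {q0}.
No ε-moves leave this set, so the closure equals the set itself.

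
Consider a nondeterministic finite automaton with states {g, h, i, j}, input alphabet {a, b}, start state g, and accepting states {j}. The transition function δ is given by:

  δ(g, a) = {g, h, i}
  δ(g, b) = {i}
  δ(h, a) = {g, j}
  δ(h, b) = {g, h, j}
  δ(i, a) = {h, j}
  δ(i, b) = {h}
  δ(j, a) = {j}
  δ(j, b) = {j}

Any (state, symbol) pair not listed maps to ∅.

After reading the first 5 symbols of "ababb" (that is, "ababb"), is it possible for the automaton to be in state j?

Start in {g}.
Read 'a': g→{g, h, i}; now {g, h, i}.
Read 'b': g→{i}, h→{g, h, j}, i→{h}; now {g, h, i, j}.
Read 'a': g→{g, h, i}, h→{g, j}, i→{h, j}, j→{j}; now {g, h, i, j}.
Read 'b': g→{i}, h→{g, h, j}, i→{h}, j→{j}; now {g, h, i, j}.
Read 'b': g→{i}, h→{g, h, j}, i→{h}, j→{j}; now {g, h, i, j}.
State j is in {g, h, i, j}.

Yes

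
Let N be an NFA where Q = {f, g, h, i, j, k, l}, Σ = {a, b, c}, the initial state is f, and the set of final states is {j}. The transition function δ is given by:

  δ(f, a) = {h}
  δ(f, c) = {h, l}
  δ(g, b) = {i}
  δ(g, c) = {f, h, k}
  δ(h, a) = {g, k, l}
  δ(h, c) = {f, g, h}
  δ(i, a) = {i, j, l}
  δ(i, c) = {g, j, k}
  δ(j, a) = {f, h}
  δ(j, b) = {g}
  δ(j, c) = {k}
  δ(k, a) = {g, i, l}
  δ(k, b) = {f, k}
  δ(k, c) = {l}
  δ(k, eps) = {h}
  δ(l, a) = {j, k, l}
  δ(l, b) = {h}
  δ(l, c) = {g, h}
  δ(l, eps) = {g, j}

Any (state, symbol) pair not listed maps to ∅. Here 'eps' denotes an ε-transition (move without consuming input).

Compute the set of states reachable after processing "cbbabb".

{i}

Start in {f}.
Read 'c': {f} → {g, h, j, l}.
Read 'b': {g, h, j, l} → {g, h, i}.
Read 'b': {g, h, i} → {i}.
Read 'a': {i} → {g, i, j, l}.
Read 'b': {g, i, j, l} → {g, h, i}.
Read 'b': {g, h, i} → {i}.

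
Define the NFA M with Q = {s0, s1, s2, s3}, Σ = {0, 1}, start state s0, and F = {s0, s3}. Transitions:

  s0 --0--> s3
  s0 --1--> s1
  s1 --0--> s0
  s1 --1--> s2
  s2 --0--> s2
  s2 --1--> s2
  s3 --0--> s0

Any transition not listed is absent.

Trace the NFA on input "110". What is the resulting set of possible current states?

Start in {s0}.
Read '1': {s0} → {s1}.
Read '1': {s1} → {s2}.
Read '0': {s2} → {s2}.

{s2}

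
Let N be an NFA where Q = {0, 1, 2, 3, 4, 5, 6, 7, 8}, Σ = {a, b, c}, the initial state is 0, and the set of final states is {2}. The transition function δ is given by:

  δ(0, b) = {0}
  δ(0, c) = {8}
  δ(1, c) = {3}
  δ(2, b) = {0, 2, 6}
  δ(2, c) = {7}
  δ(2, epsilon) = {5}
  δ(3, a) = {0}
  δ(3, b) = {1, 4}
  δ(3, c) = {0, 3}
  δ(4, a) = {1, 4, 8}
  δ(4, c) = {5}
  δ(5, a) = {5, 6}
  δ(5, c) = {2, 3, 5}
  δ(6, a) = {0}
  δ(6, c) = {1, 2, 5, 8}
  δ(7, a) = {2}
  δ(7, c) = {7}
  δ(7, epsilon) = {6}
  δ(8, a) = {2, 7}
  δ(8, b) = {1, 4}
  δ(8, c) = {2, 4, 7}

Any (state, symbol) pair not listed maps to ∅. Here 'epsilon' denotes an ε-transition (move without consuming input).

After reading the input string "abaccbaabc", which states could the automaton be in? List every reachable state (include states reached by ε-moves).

Start in {0}.
Read 'a': 0→∅; now ∅.
The set is empty and remains empty for the remaining 9 symbols.

∅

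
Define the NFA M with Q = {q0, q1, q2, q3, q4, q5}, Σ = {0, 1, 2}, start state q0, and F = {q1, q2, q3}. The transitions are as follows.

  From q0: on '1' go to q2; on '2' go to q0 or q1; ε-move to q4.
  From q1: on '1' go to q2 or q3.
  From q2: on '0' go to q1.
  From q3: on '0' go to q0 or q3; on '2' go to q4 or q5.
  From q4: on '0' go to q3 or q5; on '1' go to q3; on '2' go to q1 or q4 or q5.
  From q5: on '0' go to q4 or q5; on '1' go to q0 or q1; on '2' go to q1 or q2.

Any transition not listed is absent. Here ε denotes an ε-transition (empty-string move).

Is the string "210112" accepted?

No

Start: ε-closure({q0}) = {q0, q4}.
Read '2': q0→{q0, q1}, q4→{q1, q4, q5}; now {q0, q1, q4, q5}.
Read '1': q0→{q2}, q1→{q2, q3}, q4→{q3}, q5→{q0, q1}; union {q0, q1, q2, q3}; ε-closure = {q0, q1, q2, q3, q4}.
Read '0': q0→∅, q1→∅, q2→{q1}, q3→{q0, q3}, q4→{q3, q5}; union {q0, q1, q3, q5}; ε-closure = {q0, q1, q3, q4, q5}.
Read '1': q0→{q2}, q1→{q2, q3}, q3→∅, q4→{q3}, q5→{q0, q1}; union {q0, q1, q2, q3}; ε-closure = {q0, q1, q2, q3, q4}.
Read '1': q0→{q2}, q1→{q2, q3}, q2→∅, q3→∅, q4→{q3}; now {q2, q3}.
Read '2': q2→∅, q3→{q4, q5}; now {q4, q5}.
The final set {q4, q5} contains no accepting state.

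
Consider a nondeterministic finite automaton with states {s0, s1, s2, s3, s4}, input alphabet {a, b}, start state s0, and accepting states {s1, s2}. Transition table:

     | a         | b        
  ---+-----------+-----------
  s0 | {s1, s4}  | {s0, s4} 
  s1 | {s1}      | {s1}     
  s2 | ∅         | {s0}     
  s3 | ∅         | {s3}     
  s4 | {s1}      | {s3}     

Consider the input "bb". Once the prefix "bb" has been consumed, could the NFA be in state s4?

Start in {s0}.
Read 'b': {s0} → {s0, s4}.
Read 'b': {s0, s4} → {s0, s3, s4}.
State s4 is in {s0, s3, s4}.

Yes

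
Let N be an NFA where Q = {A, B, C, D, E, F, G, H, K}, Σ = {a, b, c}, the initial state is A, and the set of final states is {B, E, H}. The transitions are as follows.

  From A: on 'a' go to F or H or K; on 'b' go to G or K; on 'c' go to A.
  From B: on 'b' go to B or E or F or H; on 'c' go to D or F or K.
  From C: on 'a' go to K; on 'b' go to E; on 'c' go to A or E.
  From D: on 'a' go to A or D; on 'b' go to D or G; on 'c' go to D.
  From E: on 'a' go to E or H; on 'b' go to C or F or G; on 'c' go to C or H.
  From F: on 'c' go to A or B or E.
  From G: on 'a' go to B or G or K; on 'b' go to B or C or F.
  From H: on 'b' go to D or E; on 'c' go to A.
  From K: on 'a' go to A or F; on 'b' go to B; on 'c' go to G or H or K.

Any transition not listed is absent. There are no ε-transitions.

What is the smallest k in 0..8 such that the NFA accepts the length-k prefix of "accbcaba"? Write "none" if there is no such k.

Start in {A}.
Read 'a': A→{F, H, K}; now {F, H, K}.
None of the earlier sets intersect F, but {F, H, K} does.

1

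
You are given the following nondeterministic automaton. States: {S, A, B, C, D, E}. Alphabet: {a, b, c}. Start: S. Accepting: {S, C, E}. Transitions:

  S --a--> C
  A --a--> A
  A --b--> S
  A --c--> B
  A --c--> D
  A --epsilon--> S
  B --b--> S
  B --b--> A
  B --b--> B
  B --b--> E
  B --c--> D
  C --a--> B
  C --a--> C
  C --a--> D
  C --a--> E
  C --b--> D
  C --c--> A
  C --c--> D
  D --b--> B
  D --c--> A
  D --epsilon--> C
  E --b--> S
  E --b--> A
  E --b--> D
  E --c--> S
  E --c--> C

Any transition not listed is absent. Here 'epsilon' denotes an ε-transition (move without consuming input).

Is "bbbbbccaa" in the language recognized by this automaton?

No

Start in {S}.
Read 'b': S→∅; now ∅.
The set is empty and remains empty for the remaining 8 symbols.
The final set ∅ contains no accepting state.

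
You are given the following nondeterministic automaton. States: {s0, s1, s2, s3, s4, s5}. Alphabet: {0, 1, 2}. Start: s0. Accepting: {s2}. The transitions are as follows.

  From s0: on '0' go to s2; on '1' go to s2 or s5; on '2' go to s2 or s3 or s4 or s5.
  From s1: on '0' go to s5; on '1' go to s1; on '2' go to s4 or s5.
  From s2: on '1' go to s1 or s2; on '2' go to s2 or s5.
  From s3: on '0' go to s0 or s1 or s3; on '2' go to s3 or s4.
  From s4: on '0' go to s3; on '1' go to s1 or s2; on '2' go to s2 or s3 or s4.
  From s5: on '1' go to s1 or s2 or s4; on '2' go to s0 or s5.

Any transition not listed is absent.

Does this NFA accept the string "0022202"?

No

Start in {s0}.
Read '0': s0→{s2}; now {s2}.
Read '0': s2→∅; now ∅.
The set is empty and remains empty for the remaining 5 symbols.
The final set ∅ contains no accepting state.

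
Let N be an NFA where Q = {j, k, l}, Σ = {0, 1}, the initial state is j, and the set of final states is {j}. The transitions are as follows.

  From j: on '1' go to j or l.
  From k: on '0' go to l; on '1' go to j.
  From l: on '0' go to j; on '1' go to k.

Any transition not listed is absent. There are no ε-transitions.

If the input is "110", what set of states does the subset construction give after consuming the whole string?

{j, l}

Start in {j}.
Read '1': {j} → {j, l}.
Read '1': {j, l} → {j, k, l}.
Read '0': {j, k, l} → {j, l}.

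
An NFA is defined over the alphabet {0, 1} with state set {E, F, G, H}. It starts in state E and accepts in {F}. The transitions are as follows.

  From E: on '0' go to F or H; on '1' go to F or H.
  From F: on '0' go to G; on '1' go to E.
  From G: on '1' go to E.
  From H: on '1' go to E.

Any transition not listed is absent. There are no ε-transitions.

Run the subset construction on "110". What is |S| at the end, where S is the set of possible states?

2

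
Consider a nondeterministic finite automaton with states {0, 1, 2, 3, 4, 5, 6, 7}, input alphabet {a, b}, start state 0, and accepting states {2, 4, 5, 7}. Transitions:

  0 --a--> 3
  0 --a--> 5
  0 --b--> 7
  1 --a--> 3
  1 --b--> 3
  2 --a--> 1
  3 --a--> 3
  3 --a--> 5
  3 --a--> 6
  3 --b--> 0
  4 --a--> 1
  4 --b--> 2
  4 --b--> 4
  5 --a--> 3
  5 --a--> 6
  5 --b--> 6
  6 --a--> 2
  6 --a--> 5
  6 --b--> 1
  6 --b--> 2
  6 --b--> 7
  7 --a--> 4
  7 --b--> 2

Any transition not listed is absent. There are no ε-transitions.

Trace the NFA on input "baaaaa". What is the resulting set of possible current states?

Start in {0}.
Read 'b': 0→{7}; now {7}.
Read 'a': 7→{4}; now {4}.
Read 'a': 4→{1}; now {1}.
Read 'a': 1→{3}; now {3}.
Read 'a': 3→{3, 5, 6}; now {3, 5, 6}.
Read 'a': 3→{3, 5, 6}, 5→{3, 6}, 6→{2, 5}; now {2, 3, 5, 6}.

{2, 3, 5, 6}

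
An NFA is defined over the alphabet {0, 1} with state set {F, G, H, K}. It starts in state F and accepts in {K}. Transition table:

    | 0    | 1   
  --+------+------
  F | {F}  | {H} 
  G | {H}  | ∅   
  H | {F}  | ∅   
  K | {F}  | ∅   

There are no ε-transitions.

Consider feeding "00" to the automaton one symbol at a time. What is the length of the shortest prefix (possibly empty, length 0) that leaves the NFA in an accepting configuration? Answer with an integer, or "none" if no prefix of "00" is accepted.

none

Start in {F}.
Read '0': F→{F}; now {F}.
Read '0': F→{F}; now {F}.
No reachable set along the way intersects F.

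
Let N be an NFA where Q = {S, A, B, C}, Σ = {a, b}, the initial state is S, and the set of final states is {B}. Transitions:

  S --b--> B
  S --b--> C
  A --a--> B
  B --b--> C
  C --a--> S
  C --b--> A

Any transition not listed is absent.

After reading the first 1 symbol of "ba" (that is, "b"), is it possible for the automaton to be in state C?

Start in {S}.
Read 'b': {S} → {B, C}.
State C is in {B, C}.

Yes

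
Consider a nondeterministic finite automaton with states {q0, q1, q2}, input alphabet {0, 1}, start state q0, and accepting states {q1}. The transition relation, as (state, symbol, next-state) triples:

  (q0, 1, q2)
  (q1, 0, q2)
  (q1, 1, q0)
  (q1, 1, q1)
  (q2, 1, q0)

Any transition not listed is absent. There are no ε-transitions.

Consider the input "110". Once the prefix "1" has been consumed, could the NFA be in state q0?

Start in {q0}.
Read '1': q0→{q2}; now {q2}.
State q0 is not in {q2}.

No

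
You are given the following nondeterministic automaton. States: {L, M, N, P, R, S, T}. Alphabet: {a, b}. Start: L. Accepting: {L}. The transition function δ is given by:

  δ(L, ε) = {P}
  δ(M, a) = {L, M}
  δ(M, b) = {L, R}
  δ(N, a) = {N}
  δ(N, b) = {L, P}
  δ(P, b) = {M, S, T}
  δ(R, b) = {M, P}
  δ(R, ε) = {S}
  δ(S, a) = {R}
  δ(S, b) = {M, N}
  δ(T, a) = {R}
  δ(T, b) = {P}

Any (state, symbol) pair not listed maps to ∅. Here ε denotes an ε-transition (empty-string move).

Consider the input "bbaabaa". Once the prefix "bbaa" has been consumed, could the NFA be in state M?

Yes

Start: ε-closure({L}) = {L, P}.
Read 'b': {L, P} → {M, S, T}.
Read 'b': {M, S, T} → {L, M, N, P, R, S}.
Read 'a': {L, M, N, P, R, S} → {L, M, N, P, R, S}.
Read 'a': {L, M, N, P, R, S} → {L, M, N, P, R, S}.
State M is in {L, M, N, P, R, S}.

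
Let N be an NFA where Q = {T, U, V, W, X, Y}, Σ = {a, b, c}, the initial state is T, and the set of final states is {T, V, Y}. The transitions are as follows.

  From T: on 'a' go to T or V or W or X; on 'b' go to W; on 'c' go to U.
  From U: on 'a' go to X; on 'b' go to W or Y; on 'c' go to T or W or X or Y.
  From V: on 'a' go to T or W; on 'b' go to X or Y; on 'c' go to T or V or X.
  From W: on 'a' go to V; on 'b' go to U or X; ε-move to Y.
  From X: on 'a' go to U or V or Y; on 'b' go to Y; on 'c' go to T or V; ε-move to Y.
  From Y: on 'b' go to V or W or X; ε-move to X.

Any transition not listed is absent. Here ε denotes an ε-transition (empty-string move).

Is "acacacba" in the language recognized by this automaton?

Yes

Start in {T}.
Read 'a': {T} → {T, V, W, X, Y}.
Read 'c': {T, V, W, X, Y} → {T, U, V, X, Y}.
Read 'a': {T, U, V, X, Y} → {T, U, V, W, X, Y}.
Read 'c': {T, U, V, W, X, Y} → {T, U, V, W, X, Y}.
Read 'a': {T, U, V, W, X, Y} → {T, U, V, W, X, Y}.
Read 'c': {T, U, V, W, X, Y} → {T, U, V, W, X, Y}.
Read 'b': {T, U, V, W, X, Y} → {U, V, W, X, Y}.
Read 'a': {U, V, W, X, Y} → {T, U, V, W, X, Y}.
The final set {T, U, V, W, X, Y} contains the accepting states T, V, Y.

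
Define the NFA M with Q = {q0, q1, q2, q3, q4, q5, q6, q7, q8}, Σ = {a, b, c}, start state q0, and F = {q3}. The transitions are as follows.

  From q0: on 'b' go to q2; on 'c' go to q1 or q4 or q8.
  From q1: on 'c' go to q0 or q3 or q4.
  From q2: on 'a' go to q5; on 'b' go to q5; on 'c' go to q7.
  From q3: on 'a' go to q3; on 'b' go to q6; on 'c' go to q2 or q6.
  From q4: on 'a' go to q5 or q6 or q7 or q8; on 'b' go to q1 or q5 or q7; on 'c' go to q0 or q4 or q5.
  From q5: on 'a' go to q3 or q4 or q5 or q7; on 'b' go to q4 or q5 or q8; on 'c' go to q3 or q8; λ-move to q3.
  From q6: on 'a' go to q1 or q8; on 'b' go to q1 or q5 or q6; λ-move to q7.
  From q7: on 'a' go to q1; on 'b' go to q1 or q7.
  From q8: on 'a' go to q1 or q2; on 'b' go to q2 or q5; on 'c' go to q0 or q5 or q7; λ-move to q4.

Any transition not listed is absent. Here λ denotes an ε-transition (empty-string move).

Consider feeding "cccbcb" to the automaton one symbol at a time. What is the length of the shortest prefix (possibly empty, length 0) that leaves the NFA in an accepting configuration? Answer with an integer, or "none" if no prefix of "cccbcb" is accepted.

Start in {q0}.
Read 'c': q0→{q1, q4, q8}; now {q1, q4, q8}.
Read 'c': q1→{q0, q3, q4}, q4→{q0, q4, q5}, q8→{q0, q5, q7}; now {q0, q3, q4, q5, q7}.
None of the earlier sets intersect F, but {q0, q3, q4, q5, q7} does.

2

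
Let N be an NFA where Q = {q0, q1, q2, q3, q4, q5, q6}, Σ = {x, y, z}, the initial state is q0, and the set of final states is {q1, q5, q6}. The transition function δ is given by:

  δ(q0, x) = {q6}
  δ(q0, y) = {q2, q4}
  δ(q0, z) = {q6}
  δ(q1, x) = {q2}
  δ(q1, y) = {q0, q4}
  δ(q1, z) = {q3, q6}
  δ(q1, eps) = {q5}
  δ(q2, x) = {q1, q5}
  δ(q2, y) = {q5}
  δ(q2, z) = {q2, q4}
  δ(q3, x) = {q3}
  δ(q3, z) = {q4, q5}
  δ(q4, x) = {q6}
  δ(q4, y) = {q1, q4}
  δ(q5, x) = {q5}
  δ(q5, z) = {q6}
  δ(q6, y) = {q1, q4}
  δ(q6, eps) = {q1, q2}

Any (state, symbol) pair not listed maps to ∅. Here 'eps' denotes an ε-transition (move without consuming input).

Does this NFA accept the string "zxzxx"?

Yes

Start in {q0}.
Read 'z': {q0} → {q1, q2, q5, q6}.
Read 'x': {q1, q2, q5, q6} → {q1, q2, q5}.
Read 'z': {q1, q2, q5} → {q1, q2, q3, q4, q5, q6}.
Read 'x': {q1, q2, q3, q4, q5, q6} → {q1, q2, q3, q5, q6}.
Read 'x': {q1, q2, q3, q5, q6} → {q1, q2, q3, q5}.
The final set {q1, q2, q3, q5} contains the accepting states q1, q5.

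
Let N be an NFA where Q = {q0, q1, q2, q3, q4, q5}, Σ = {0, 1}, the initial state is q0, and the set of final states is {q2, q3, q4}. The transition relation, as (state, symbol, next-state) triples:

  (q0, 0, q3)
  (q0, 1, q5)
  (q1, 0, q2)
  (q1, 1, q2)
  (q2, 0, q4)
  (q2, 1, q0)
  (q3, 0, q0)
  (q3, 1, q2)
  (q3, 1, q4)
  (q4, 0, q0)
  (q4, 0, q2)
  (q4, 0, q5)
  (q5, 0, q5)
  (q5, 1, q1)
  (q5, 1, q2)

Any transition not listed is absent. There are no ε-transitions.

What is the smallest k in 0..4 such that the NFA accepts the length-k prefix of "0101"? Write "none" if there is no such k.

Start in {q0}.
Read '0': q0→{q3}; now {q3}.
None of the earlier sets intersect F, but {q3} does.

1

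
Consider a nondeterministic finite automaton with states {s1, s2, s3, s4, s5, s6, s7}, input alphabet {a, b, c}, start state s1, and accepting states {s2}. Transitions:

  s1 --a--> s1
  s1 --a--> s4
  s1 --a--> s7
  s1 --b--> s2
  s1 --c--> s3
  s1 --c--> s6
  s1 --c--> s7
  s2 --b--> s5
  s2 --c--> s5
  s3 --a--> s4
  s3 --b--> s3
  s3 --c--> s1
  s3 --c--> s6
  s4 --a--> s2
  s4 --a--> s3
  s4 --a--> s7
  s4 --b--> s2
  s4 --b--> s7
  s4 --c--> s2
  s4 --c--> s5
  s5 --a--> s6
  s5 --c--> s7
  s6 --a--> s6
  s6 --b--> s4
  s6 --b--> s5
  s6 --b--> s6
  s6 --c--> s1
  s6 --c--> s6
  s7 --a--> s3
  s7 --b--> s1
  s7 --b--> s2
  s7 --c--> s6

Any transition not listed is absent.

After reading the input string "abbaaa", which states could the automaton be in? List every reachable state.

{s1, s2, s3, s4, s6, s7}

Start in {s1}.
Read 'a': s1→{s1, s4, s7}; now {s1, s4, s7}.
Read 'b': s1→{s2}, s4→{s2, s7}, s7→{s1, s2}; now {s1, s2, s7}.
Read 'b': s1→{s2}, s2→{s5}, s7→{s1, s2}; now {s1, s2, s5}.
Read 'a': s1→{s1, s4, s7}, s2→∅, s5→{s6}; now {s1, s4, s6, s7}.
Read 'a': s1→{s1, s4, s7}, s4→{s2, s3, s7}, s6→{s6}, s7→{s3}; now {s1, s2, s3, s4, s6, s7}.
Read 'a': s1→{s1, s4, s7}, s2→∅, s3→{s4}, s4→{s2, s3, s7}, s6→{s6}, s7→{s3}; now {s1, s2, s3, s4, s6, s7}.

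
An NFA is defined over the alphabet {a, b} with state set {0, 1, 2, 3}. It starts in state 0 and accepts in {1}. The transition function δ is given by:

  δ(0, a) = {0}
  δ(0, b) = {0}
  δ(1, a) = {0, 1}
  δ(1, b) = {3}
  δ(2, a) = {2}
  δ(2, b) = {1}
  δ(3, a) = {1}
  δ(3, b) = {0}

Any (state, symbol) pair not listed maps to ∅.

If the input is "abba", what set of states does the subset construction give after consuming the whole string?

{0}

Start in {0}.
Read 'a': {0} → {0}.
Read 'b': {0} → {0}.
Read 'b': {0} → {0}.
Read 'a': {0} → {0}.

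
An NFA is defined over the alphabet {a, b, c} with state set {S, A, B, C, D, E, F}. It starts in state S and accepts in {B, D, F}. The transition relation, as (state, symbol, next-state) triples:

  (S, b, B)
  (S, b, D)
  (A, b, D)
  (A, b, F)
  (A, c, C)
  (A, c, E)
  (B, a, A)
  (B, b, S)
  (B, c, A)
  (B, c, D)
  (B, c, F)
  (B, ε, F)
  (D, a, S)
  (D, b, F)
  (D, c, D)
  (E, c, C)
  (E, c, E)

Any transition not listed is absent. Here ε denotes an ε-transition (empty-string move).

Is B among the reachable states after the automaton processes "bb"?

No

Start in {S}.
Read 'b': {S} → {B, D, F}.
Read 'b': {B, D, F} → {S, F}.
State B is not in {S, F}.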